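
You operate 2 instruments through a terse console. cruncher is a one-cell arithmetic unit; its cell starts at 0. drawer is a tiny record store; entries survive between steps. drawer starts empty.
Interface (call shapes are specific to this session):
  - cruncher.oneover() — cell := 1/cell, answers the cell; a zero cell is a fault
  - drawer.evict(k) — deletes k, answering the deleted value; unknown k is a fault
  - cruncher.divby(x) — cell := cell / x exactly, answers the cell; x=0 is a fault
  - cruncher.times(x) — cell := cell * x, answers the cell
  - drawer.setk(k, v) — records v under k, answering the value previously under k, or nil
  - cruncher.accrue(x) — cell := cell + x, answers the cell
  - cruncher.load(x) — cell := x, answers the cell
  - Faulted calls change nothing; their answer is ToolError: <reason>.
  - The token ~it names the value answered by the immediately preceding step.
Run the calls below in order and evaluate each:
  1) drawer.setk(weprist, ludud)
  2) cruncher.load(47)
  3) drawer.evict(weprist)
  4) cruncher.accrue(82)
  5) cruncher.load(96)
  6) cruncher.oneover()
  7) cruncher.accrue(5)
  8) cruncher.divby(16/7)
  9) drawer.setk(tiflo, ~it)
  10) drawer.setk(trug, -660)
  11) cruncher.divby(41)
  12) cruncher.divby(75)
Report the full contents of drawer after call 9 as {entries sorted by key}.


Answer: {tiflo=3367/1536}

Derivation:
CALL drawer.setk[k→weprist; v→ludud]
RET  nil
CALL cruncher.load[x→47]
RET  47
CALL drawer.evict[k→weprist]
RET  ludud
CALL cruncher.accrue[x→82]
RET  129
CALL cruncher.load[x→96]
RET  96
CALL cruncher.oneover[]
RET  1/96
CALL cruncher.accrue[x→5]
RET  481/96
CALL cruncher.divby[x→16/7]
RET  3367/1536
CALL drawer.setk[k→tiflo; v→~it]
RET  nil
CALL drawer.setk[k→trug; v→-660]
RET  nil
CALL cruncher.divby[x→41]
RET  3367/62976
CALL cruncher.divby[x→75]
RET  3367/4723200


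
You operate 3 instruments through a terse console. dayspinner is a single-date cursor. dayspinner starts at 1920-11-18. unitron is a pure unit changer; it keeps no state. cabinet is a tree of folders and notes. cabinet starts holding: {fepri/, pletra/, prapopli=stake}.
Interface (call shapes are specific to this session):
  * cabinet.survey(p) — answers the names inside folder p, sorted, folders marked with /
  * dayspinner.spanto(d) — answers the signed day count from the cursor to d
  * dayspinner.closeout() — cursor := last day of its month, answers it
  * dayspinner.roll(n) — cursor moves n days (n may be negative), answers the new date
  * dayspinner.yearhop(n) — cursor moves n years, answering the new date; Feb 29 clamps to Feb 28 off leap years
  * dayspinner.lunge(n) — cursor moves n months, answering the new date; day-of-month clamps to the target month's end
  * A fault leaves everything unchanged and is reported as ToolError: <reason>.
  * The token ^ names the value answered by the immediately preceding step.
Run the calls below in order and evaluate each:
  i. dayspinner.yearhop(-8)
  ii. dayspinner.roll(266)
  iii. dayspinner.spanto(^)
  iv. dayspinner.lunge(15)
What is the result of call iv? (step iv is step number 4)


-- dayspinner.yearhop(-8) -> 1912-11-18
-- dayspinner.roll(266) -> 1913-08-11
-- dayspinner.spanto(^) -> 0
-- dayspinner.lunge(15) -> 1914-11-11

Answer: 1914-11-11


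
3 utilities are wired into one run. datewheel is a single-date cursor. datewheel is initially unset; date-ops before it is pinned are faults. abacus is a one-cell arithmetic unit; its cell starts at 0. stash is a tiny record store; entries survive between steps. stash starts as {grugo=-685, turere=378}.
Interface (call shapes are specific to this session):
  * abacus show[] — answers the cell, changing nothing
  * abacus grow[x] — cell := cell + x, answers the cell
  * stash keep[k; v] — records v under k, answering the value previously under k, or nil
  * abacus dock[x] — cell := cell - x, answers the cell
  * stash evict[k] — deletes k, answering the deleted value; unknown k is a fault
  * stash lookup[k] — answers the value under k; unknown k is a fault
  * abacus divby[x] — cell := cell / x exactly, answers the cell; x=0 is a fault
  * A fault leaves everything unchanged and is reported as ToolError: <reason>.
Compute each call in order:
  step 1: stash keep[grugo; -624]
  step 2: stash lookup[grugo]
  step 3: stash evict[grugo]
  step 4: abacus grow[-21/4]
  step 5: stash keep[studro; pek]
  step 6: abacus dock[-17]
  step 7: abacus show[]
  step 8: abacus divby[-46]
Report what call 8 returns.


# stash keep(k='grugo', v='-624') ~> -685
# stash lookup(k='grugo') ~> -624
# stash evict(k='grugo') ~> -624
# abacus grow(x='-21/4') ~> -21/4
# stash keep(k='studro', v='pek') ~> nil
# abacus dock(x='-17') ~> 47/4
# abacus show() ~> 47/4
# abacus divby(x='-46') ~> -47/184

Answer: -47/184


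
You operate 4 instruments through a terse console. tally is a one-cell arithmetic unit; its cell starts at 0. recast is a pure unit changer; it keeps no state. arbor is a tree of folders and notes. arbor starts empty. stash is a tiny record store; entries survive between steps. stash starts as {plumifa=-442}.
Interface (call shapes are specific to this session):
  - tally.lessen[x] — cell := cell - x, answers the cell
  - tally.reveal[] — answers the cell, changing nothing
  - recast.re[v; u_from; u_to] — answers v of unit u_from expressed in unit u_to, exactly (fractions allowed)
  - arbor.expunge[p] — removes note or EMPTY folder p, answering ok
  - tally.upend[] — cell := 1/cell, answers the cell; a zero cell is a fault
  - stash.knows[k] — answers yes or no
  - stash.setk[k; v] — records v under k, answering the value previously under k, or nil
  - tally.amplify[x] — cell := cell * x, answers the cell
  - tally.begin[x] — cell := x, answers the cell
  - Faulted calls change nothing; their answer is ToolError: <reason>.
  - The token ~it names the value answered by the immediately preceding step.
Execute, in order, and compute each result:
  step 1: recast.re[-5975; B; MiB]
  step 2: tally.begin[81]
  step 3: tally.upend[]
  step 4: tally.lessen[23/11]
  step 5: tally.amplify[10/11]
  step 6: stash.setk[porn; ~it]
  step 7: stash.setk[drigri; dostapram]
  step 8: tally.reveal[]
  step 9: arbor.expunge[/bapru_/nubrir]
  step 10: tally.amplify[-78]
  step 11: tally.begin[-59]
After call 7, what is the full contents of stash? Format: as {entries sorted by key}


Answer: {drigri=dostapram, plumifa=-442, porn=-18520/9801}

Derivation:
-- 1. recast.re(v→-5975, u_from→B, u_to→MiB) => -5975/1048576
-- 2. tally.begin(x→81) => 81
-- 3. tally.upend() => 1/81
-- 4. tally.lessen(x→23/11) => -1852/891
-- 5. tally.amplify(x→10/11) => -18520/9801
-- 6. stash.setk(k→porn, v→~it) => nil
-- 7. stash.setk(k→drigri, v→dostapram) => nil
-- 8. tally.reveal() => -18520/9801
-- 9. arbor.expunge(p→/bapru_/nubrir) => ToolError: not found
-- 10. tally.amplify(x→-78) => 481520/3267
-- 11. tally.begin(x→-59) => -59


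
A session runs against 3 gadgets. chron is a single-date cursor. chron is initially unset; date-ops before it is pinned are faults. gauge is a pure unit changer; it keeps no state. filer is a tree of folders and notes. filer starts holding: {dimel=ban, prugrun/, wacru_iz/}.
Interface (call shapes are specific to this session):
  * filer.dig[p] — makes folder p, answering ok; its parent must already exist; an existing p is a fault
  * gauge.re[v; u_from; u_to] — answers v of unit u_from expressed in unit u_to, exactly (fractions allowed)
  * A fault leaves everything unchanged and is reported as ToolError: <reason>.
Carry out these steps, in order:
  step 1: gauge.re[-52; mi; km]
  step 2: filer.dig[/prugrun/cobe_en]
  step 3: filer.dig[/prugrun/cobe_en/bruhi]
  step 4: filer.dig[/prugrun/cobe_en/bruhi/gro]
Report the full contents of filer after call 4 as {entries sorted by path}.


> gauge.re v→-52 u_from→mi u_to→km
  -1307592/15625
> filer.dig p→/prugrun/cobe_en
  ok
> filer.dig p→/prugrun/cobe_en/bruhi
  ok
> filer.dig p→/prugrun/cobe_en/bruhi/gro
  ok

Answer: {dimel=ban, prugrun/, prugrun/cobe_en/, prugrun/cobe_en/bruhi/, prugrun/cobe_en/bruhi/gro/, wacru_iz/}


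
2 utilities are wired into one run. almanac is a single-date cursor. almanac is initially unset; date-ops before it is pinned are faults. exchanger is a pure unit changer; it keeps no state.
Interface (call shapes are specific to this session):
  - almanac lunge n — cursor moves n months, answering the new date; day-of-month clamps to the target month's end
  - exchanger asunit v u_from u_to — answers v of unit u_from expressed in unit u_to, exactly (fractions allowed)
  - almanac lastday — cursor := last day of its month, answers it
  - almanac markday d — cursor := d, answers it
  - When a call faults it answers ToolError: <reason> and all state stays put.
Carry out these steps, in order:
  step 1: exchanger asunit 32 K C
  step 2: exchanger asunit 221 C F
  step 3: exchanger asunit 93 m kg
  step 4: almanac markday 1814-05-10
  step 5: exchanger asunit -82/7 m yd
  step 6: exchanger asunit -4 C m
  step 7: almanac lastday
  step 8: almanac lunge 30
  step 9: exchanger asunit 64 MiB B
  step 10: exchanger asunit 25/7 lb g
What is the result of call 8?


Act: exchanger asunit[v→32; u_from→K; u_to→C]
Obs: -4823/20
Act: exchanger asunit[v→221; u_from→C; u_to→F]
Obs: 2149/5
Act: exchanger asunit[v→93; u_from→m; u_to→kg]
Obs: ToolError: incompatible units
Act: almanac markday[d→1814-05-10]
Obs: 1814-05-10
Act: exchanger asunit[v→-82/7; u_from→m; u_to→yd]
Obs: -102500/8001
Act: exchanger asunit[v→-4; u_from→C; u_to→m]
Obs: ToolError: incompatible units
Act: almanac lastday[]
Obs: 1814-05-31
Act: almanac lunge[n→30]
Obs: 1816-11-30
Act: exchanger asunit[v→64; u_from→MiB; u_to→B]
Obs: 67108864
Act: exchanger asunit[v→25/7; u_from→lb; u_to→g]
Obs: 6479891/4000

Answer: 1816-11-30


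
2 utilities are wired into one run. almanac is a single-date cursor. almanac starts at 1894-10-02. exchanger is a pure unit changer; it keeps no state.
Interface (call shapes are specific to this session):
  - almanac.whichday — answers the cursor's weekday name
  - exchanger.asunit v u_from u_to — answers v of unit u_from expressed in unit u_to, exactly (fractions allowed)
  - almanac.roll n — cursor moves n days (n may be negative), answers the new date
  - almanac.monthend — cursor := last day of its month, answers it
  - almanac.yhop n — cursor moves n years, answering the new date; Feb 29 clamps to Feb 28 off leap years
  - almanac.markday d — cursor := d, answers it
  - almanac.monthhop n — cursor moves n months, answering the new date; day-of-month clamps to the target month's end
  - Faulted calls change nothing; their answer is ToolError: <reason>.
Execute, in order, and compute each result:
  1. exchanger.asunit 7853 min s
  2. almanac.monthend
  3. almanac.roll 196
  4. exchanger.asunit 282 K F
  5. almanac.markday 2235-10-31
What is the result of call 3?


==> exchanger.asunit(7853, min, s)
<== 471180
==> almanac.monthend()
<== 1894-10-31
==> almanac.roll(196)
<== 1895-05-15
==> exchanger.asunit(282, K, F)
<== 4793/100
==> almanac.markday(2235-10-31)
<== 2235-10-31

Answer: 1895-05-15


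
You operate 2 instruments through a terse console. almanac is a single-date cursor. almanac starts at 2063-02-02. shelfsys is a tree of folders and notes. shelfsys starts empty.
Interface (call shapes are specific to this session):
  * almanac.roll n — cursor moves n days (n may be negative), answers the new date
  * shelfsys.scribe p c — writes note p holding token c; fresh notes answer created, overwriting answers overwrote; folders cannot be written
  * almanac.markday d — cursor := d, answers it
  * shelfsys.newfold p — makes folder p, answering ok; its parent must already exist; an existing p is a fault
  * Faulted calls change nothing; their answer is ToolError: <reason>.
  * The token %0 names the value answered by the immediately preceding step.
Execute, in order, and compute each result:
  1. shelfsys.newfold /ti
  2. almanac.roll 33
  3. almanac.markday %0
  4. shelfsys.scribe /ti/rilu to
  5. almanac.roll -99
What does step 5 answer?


Answer: 2062-11-28

Derivation:
-- shelfsys.newfold(/ti) ~> ok
-- almanac.roll(33) ~> 2063-03-07
-- almanac.markday(%0) ~> 2063-03-07
-- shelfsys.scribe(/ti/rilu, to) ~> created
-- almanac.roll(-99) ~> 2062-11-28


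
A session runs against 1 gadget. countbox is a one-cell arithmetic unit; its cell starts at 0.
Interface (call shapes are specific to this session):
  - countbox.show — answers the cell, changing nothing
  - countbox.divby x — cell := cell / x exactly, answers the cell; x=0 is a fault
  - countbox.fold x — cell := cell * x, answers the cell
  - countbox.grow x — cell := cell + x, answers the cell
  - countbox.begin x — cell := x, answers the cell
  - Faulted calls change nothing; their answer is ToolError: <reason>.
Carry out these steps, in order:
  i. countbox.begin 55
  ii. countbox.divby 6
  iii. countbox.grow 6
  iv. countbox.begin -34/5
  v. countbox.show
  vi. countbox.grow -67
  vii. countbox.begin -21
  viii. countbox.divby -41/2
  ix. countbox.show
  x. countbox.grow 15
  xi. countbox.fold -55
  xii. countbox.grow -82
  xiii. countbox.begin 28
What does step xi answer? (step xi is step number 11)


Answer: -36135/41

Derivation:
I invoke countbox.begin with 55, which returns 55.
Next I call countbox.divby with 6, → 55/6.
Next I call countbox.grow with 6, → 91/6.
Invoking countbox.begin with -34/5, and observe -34/5.
Then countbox.show, and observe -34/5.
I run countbox.grow with -67, and see -369/5.
Using countbox.begin with -21, which returns -21.
I invoke countbox.divby with -41/2, giving 42/41.
I run countbox.show(): 42/41.
Using countbox.grow with 15, → 657/41.
Next I call countbox.fold with -55, and get -36135/41.
I try countbox.grow with -82, and observe -39497/41.
I use countbox.begin with 28, which returns 28.


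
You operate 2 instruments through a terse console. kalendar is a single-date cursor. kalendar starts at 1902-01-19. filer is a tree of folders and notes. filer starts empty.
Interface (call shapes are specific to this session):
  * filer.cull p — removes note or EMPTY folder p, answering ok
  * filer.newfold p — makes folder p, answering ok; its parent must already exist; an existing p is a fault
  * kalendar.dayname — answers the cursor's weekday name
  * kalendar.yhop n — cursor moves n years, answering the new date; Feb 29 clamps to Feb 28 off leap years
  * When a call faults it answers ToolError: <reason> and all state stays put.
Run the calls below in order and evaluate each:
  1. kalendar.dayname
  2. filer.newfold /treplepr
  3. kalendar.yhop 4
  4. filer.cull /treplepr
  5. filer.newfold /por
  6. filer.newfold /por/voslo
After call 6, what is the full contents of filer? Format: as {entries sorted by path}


CALL kalendar.dayname[]
RET  Sunday
CALL filer.newfold[/treplepr]
RET  ok
CALL kalendar.yhop[4]
RET  1906-01-19
CALL filer.cull[/treplepr]
RET  ok
CALL filer.newfold[/por]
RET  ok
CALL filer.newfold[/por/voslo]
RET  ok

Answer: {por/, por/voslo/}


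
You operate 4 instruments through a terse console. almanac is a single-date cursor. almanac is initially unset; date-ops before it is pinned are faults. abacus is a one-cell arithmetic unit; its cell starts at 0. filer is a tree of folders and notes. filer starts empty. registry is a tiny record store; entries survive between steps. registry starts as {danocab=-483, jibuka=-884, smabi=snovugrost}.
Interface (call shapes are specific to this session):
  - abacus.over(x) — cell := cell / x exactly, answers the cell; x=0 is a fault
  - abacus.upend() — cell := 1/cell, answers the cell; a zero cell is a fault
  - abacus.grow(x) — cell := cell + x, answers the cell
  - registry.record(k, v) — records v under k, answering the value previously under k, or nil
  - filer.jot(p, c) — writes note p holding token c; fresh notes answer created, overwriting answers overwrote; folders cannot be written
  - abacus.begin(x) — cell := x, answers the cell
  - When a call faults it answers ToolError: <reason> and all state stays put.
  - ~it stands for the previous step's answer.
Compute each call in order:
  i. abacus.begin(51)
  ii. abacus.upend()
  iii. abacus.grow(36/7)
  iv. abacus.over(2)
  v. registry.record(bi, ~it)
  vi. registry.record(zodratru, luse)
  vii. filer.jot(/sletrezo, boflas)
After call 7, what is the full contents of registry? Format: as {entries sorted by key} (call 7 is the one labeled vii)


I call abacus.begin with x→51, which returns 51.
Calling abacus.upend, yielding 1/51.
Then abacus.grow with x→36/7, → 1843/357.
Invoking abacus.over with x→2, and get 1843/714.
I run registry.record with k→bi, v→~it, — result: nil.
Now I run registry.record with k→zodratru, v→luse, giving nil.
Then filer.jot with p→/sletrezo, c→boflas, and see created.

Answer: {bi=1843/714, danocab=-483, jibuka=-884, smabi=snovugrost, zodratru=luse}


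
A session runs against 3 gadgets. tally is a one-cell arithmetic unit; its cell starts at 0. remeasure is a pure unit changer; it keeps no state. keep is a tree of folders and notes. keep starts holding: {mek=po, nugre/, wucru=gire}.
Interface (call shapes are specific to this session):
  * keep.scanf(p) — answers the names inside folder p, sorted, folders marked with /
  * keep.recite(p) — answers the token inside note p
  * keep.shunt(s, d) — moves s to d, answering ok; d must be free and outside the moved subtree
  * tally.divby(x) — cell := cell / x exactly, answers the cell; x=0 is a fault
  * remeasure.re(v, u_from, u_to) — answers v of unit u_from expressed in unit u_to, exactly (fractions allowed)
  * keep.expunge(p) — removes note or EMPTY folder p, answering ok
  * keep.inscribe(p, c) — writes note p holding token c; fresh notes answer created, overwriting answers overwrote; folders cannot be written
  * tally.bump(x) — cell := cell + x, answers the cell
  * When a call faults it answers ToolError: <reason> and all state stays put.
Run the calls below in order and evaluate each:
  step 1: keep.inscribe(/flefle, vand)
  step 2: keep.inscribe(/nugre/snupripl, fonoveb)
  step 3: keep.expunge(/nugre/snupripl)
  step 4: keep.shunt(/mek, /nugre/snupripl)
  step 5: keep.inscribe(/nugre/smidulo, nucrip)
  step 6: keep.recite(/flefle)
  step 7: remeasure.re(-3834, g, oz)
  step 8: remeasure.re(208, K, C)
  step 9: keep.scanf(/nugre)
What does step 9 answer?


Answer: [smidulo, snupripl]

Derivation:
→ keep.inscribe(p→/flefle, c→vand)
← created
→ keep.inscribe(p→/nugre/snupripl, c→fonoveb)
← created
→ keep.expunge(p→/nugre/snupripl)
← ok
→ keep.shunt(s→/mek, d→/nugre/snupripl)
← ok
→ keep.inscribe(p→/nugre/smidulo, c→nucrip)
← created
→ keep.recite(p→/flefle)
← vand
→ remeasure.re(v→-3834, u_from→g, u_to→oz)
← -6134400000/45359237
→ remeasure.re(v→208, u_from→K, u_to→C)
← -1303/20
→ keep.scanf(p→/nugre)
← [smidulo, snupripl]


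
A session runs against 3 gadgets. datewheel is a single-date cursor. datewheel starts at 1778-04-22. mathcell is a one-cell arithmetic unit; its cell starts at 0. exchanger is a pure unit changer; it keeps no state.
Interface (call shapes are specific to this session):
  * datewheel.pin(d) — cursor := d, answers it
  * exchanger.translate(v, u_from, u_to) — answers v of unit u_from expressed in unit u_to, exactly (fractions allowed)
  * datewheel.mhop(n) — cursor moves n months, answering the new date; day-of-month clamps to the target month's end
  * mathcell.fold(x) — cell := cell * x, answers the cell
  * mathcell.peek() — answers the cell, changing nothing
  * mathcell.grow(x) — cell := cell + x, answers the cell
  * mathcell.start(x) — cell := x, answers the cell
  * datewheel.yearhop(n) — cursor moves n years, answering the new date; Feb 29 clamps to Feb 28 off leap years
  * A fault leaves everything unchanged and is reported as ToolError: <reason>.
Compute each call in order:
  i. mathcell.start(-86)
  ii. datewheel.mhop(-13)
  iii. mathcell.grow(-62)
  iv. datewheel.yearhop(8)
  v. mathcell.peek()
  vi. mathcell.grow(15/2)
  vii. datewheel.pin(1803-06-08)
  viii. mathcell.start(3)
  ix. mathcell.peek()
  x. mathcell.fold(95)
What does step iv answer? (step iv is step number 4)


Answer: 1785-03-22

Derivation:
! 1. mathcell.start(x→-86) == -86
! 2. datewheel.mhop(n→-13) == 1777-03-22
! 3. mathcell.grow(x→-62) == -148
! 4. datewheel.yearhop(n→8) == 1785-03-22
! 5. mathcell.peek() == -148
! 6. mathcell.grow(x→15/2) == -281/2
! 7. datewheel.pin(d→1803-06-08) == 1803-06-08
! 8. mathcell.start(x→3) == 3
! 9. mathcell.peek() == 3
! 10. mathcell.fold(x→95) == 285


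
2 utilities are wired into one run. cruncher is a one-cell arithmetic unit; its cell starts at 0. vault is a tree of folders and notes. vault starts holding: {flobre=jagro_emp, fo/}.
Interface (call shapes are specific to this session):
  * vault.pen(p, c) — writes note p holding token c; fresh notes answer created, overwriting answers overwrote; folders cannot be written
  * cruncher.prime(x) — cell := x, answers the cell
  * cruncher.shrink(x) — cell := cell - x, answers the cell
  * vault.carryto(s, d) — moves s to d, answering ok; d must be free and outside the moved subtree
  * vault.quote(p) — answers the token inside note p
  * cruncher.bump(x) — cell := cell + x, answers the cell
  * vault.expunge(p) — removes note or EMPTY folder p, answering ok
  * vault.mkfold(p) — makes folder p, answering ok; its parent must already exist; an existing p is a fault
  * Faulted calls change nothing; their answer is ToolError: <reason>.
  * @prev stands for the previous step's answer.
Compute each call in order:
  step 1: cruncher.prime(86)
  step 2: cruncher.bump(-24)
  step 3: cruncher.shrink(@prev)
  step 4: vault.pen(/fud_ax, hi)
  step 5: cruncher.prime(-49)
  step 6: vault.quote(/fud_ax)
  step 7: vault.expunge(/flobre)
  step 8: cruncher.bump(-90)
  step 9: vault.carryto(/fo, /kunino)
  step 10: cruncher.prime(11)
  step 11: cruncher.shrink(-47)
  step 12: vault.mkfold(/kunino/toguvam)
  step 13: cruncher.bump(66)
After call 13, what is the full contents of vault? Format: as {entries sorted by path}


-- 1. cruncher.prime(x→86) : 86
-- 2. cruncher.bump(x→-24) : 62
-- 3. cruncher.shrink(x→@prev) : 0
-- 4. vault.pen(p→/fud_ax, c→hi) : created
-- 5. cruncher.prime(x→-49) : -49
-- 6. vault.quote(p→/fud_ax) : hi
-- 7. vault.expunge(p→/flobre) : ok
-- 8. cruncher.bump(x→-90) : -139
-- 9. vault.carryto(s→/fo, d→/kunino) : ok
-- 10. cruncher.prime(x→11) : 11
-- 11. cruncher.shrink(x→-47) : 58
-- 12. vault.mkfold(p→/kunino/toguvam) : ok
-- 13. cruncher.bump(x→66) : 124

Answer: {fud_ax=hi, kunino/, kunino/toguvam/}


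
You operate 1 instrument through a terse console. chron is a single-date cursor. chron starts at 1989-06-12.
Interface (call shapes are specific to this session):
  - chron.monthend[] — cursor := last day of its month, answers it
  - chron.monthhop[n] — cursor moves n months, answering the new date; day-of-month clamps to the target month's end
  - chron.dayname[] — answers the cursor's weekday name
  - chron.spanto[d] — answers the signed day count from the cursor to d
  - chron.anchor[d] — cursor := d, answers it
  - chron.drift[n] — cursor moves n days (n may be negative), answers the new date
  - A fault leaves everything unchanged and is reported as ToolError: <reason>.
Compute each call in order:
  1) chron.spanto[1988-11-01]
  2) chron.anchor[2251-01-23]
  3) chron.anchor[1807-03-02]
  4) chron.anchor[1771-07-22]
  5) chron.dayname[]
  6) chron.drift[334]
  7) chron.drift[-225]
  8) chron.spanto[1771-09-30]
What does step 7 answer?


Answer: 1771-11-08

Derivation:
-> chron.spanto(d='1988-11-01')
<- -223
-> chron.anchor(d='2251-01-23')
<- 2251-01-23
-> chron.anchor(d='1807-03-02')
<- 1807-03-02
-> chron.anchor(d='1771-07-22')
<- 1771-07-22
-> chron.dayname()
<- Monday
-> chron.drift(n='334')
<- 1772-06-20
-> chron.drift(n='-225')
<- 1771-11-08
-> chron.spanto(d='1771-09-30')
<- -39


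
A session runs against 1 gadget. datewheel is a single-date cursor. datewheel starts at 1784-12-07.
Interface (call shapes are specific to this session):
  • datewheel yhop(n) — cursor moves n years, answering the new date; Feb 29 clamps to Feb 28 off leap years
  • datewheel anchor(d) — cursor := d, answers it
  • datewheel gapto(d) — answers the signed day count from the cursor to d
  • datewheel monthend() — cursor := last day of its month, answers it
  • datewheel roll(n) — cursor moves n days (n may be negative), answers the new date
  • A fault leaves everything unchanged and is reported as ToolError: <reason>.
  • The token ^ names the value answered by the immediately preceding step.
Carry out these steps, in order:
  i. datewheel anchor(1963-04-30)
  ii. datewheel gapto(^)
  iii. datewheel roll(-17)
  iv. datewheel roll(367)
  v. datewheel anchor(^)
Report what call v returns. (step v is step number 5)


% datewheel anchor 1963-04-30
:: 1963-04-30
% datewheel gapto ^
:: 0
% datewheel roll -17
:: 1963-04-13
% datewheel roll 367
:: 1964-04-14
% datewheel anchor ^
:: 1964-04-14

Answer: 1964-04-14


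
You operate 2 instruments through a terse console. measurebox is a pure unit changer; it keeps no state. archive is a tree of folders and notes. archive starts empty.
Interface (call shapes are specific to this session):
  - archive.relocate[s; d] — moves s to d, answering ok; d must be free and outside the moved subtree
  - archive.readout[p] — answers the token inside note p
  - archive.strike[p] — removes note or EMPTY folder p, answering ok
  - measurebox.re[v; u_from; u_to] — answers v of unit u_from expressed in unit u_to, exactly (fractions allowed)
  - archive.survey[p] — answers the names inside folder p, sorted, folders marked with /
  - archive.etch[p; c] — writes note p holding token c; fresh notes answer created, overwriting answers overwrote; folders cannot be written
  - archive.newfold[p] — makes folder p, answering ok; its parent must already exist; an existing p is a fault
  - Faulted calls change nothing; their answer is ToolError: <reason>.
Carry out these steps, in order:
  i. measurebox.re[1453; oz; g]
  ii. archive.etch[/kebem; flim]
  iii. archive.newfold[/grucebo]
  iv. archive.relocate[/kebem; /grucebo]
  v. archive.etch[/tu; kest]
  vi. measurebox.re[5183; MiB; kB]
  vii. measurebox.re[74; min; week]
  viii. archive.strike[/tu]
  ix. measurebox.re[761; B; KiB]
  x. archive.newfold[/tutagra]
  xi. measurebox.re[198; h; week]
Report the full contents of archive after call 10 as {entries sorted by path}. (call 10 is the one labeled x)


~$ measurebox.re v='1453' u_from='oz' u_to='g'
:: 65906971361/1600000
~$ archive.etch p='/kebem' c='flim'
:: created
~$ archive.newfold p='/grucebo'
:: ok
~$ archive.relocate s='/kebem' d='/grucebo'
:: ToolError: exists
~$ archive.etch p='/tu' c='kest'
:: created
~$ measurebox.re v='5183' u_from='MiB' u_to='kB'
:: 679346176/125
~$ measurebox.re v='74' u_from='min' u_to='week'
:: 37/5040
~$ archive.strike p='/tu'
:: ok
~$ measurebox.re v='761' u_from='B' u_to='KiB'
:: 761/1024
~$ archive.newfold p='/tutagra'
:: ok
~$ measurebox.re v='198' u_from='h' u_to='week'
:: 33/28

Answer: {grucebo/, kebem=flim, tutagra/}


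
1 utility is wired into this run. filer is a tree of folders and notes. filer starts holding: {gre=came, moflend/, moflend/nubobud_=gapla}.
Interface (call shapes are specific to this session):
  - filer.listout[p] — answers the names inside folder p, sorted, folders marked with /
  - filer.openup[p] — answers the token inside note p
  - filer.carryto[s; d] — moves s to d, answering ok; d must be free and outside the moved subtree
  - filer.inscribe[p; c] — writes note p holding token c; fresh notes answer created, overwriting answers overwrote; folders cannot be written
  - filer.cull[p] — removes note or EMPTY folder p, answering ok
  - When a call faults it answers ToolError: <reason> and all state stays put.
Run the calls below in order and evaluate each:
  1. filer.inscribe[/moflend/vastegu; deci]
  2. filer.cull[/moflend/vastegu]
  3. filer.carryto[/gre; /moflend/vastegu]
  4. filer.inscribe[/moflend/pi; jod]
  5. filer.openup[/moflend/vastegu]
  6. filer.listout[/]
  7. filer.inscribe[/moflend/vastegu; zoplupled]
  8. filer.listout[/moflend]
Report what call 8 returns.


Answer: [nubobud_, pi, vastegu]

Derivation:
==> inscribe(/moflend/vastegu, deci)
<== created
==> cull(/moflend/vastegu)
<== ok
==> carryto(/gre, /moflend/vastegu)
<== ok
==> inscribe(/moflend/pi, jod)
<== created
==> openup(/moflend/vastegu)
<== came
==> listout(/)
<== [moflend/]
==> inscribe(/moflend/vastegu, zoplupled)
<== overwrote
==> listout(/moflend)
<== [nubobud_, pi, vastegu]


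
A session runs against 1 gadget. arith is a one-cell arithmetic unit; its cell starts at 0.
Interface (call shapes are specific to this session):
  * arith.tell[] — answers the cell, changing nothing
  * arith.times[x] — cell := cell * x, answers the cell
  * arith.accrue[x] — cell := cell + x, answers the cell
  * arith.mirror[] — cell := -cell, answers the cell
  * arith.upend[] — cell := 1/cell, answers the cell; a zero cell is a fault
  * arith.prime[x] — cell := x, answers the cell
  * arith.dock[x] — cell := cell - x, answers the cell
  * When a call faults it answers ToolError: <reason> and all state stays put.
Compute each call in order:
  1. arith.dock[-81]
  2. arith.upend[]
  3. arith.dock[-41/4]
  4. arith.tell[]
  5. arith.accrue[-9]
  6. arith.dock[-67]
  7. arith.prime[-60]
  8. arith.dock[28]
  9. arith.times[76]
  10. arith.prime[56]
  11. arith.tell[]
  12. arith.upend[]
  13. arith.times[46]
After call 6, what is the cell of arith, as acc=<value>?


→ dock(x: -81)
← 81
→ upend()
← 1/81
→ dock(x: -41/4)
← 3325/324
→ tell()
← 3325/324
→ accrue(x: -9)
← 409/324
→ dock(x: -67)
← 22117/324
→ prime(x: -60)
← -60
→ dock(x: 28)
← -88
→ times(x: 76)
← -6688
→ prime(x: 56)
← 56
→ tell()
← 56
→ upend()
← 1/56
→ times(x: 46)
← 23/28

Answer: acc=22117/324


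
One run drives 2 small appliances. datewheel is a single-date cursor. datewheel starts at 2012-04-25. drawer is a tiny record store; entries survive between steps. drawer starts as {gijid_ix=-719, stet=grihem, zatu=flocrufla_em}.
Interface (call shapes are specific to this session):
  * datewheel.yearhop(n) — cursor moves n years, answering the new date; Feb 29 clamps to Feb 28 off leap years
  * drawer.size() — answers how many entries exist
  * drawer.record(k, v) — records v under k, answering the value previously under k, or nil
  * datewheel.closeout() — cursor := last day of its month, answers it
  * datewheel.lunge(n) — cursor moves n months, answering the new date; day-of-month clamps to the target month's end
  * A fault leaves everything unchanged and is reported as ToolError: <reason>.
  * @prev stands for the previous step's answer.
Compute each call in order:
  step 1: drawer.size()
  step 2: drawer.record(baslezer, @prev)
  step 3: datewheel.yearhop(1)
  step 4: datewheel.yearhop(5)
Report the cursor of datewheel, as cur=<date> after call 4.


Answer: cur=2018-04-25

Derivation:
>> drawer.size()
<< 3
>> drawer.record(k: baslezer, v: @prev)
<< nil
>> datewheel.yearhop(n: 1)
<< 2013-04-25
>> datewheel.yearhop(n: 5)
<< 2018-04-25


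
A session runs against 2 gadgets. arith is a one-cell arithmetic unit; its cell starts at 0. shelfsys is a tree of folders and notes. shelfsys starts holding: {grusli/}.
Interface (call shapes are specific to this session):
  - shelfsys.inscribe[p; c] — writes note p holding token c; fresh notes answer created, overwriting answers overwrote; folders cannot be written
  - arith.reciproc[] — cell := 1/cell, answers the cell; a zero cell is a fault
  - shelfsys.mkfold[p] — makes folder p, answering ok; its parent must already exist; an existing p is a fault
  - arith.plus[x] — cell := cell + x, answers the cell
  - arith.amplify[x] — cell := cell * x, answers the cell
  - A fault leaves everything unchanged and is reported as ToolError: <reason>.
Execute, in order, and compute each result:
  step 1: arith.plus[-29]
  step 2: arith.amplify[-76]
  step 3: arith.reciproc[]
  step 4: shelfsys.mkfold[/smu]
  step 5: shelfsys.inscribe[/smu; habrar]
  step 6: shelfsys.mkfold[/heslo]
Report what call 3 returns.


Answer: 1/2204

Derivation:
·→ plus(-29)
·← -29
·→ amplify(-76)
·← 2204
·→ reciproc()
·← 1/2204
·→ mkfold(/smu)
·← ok
·→ inscribe(/smu, habrar)
·← ToolError: is a directory
·→ mkfold(/heslo)
·← ok


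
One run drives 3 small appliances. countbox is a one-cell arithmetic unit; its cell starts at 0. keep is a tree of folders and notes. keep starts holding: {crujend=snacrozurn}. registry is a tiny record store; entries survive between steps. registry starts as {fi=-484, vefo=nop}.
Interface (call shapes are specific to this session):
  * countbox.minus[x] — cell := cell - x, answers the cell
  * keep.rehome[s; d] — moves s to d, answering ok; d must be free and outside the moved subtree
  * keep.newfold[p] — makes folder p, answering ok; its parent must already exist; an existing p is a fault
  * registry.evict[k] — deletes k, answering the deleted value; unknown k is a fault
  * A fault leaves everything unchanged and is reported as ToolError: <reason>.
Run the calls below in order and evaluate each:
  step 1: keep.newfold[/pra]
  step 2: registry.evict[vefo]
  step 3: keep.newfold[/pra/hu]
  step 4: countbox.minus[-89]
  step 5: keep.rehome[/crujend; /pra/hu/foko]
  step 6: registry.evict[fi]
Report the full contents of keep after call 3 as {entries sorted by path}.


>> keep.newfold(p: /pra)
<< ok
>> registry.evict(k: vefo)
<< nop
>> keep.newfold(p: /pra/hu)
<< ok
>> countbox.minus(x: -89)
<< 89
>> keep.rehome(s: /crujend, d: /pra/hu/foko)
<< ok
>> registry.evict(k: fi)
<< -484

Answer: {crujend=snacrozurn, pra/, pra/hu/}


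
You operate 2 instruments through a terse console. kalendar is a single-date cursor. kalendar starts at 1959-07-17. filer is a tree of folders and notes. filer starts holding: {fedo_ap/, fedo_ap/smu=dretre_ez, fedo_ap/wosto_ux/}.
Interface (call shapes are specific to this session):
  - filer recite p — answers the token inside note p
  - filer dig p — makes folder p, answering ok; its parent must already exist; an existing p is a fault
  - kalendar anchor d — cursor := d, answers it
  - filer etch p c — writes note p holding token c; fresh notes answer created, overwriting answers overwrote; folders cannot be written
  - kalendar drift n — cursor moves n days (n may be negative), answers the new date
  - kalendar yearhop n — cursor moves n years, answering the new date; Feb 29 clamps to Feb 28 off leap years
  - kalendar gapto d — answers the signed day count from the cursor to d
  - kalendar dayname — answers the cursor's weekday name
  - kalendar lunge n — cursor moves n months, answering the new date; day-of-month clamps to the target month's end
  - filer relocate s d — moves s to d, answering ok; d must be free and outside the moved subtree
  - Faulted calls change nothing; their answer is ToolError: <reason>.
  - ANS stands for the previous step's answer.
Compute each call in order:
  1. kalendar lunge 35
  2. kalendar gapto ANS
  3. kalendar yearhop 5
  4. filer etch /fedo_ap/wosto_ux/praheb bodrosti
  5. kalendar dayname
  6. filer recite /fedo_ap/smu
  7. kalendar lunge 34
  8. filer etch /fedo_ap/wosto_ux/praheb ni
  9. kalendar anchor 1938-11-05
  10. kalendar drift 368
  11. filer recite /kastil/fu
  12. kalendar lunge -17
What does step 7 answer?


Answer: 1970-04-17

Derivation:
// 1. kalendar lunge(n=35) : 1962-06-17
// 2. kalendar gapto(d=ANS) : 0
// 3. kalendar yearhop(n=5) : 1967-06-17
// 4. filer etch(p=/fedo_ap/wosto_ux/praheb, c=bodrosti) : created
// 5. kalendar dayname() : Saturday
// 6. filer recite(p=/fedo_ap/smu) : dretre_ez
// 7. kalendar lunge(n=34) : 1970-04-17
// 8. filer etch(p=/fedo_ap/wosto_ux/praheb, c=ni) : overwrote
// 9. kalendar anchor(d=1938-11-05) : 1938-11-05
// 10. kalendar drift(n=368) : 1939-11-08
// 11. filer recite(p=/kastil/fu) : ToolError: not found
// 12. kalendar lunge(n=-17) : 1938-06-08


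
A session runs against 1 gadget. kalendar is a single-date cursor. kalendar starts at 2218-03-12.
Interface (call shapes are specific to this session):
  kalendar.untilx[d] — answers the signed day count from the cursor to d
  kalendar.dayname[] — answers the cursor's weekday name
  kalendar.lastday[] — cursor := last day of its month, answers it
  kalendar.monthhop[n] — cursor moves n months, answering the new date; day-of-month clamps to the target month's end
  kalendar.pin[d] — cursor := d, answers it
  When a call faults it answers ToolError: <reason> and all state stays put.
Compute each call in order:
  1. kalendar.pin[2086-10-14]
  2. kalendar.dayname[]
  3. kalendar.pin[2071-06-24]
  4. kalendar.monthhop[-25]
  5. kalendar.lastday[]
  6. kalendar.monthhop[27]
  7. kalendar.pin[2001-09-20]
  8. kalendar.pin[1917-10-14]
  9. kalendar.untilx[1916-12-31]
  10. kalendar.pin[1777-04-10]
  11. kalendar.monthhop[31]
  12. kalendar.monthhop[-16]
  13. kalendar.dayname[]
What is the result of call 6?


Answer: 2071-08-31

Derivation:
Act: pin[d=2086-10-14]
Obs: 2086-10-14
Act: dayname[]
Obs: Monday
Act: pin[d=2071-06-24]
Obs: 2071-06-24
Act: monthhop[n=-25]
Obs: 2069-05-24
Act: lastday[]
Obs: 2069-05-31
Act: monthhop[n=27]
Obs: 2071-08-31
Act: pin[d=2001-09-20]
Obs: 2001-09-20
Act: pin[d=1917-10-14]
Obs: 1917-10-14
Act: untilx[d=1916-12-31]
Obs: -287
Act: pin[d=1777-04-10]
Obs: 1777-04-10
Act: monthhop[n=31]
Obs: 1779-11-10
Act: monthhop[n=-16]
Obs: 1778-07-10
Act: dayname[]
Obs: Friday


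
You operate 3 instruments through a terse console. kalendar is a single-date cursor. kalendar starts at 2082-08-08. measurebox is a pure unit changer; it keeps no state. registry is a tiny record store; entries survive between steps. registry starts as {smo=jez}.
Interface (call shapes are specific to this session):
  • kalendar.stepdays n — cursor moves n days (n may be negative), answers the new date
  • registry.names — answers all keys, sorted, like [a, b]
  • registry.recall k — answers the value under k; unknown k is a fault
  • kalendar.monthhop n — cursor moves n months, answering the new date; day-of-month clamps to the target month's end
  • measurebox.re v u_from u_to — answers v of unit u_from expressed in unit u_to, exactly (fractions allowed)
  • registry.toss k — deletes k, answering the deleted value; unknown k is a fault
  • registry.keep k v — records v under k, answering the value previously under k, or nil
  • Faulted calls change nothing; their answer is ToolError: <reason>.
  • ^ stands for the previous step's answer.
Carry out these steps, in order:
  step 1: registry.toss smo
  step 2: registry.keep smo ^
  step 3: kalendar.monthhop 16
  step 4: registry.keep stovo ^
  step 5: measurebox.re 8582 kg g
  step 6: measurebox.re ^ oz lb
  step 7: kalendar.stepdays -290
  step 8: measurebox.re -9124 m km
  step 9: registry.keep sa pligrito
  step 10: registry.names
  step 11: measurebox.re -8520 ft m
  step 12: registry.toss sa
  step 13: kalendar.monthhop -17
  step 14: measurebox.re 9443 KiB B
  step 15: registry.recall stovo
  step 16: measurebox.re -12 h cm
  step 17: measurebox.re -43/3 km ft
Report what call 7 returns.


Answer: 2083-02-21

Derivation:
Using registry.toss with smo, → jez.
Calling registry.keep with smo, ^, and get nil.
Using kalendar.monthhop with 16, giving 2083-12-08.
Using registry.keep with stovo, ^, giving nil.
I call measurebox.re with 8582, kg, g: 8582000.
I use measurebox.re with ^, oz, lb, giving 536375.
Invoking kalendar.stepdays with -290, and observe 2083-02-21.
Next I call measurebox.re with -9124, m, km, and get -2281/250.
Calling registry.keep with sa, pligrito, and see nil.
Next I call registry.names: [sa, smo, stovo].
Then measurebox.re with -8520, ft, m: -324612/125.
Calling registry.toss with sa, and see pligrito.
I run kalendar.monthhop with -17, → 2081-09-21.
Then measurebox.re with 9443, KiB, B, and observe 9669632.
I invoke registry.recall with stovo, yielding 2083-12-08.
I call measurebox.re with -12, h, cm, giving ToolError: incompatible units.
Using measurebox.re with -43/3, km, ft, which returns -53750000/1143.
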